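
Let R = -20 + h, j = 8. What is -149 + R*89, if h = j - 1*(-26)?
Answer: 1097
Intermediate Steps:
h = 34 (h = 8 - 1*(-26) = 8 + 26 = 34)
R = 14 (R = -20 + 34 = 14)
-149 + R*89 = -149 + 14*89 = -149 + 1246 = 1097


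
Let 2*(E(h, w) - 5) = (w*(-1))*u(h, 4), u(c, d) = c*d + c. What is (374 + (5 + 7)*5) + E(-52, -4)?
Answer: -81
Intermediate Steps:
u(c, d) = c + c*d
E(h, w) = 5 - 5*h*w/2 (E(h, w) = 5 + ((w*(-1))*(h*(1 + 4)))/2 = 5 + ((-w)*(h*5))/2 = 5 + ((-w)*(5*h))/2 = 5 + (-5*h*w)/2 = 5 - 5*h*w/2)
(374 + (5 + 7)*5) + E(-52, -4) = (374 + (5 + 7)*5) + (5 - 5/2*(-52)*(-4)) = (374 + 12*5) + (5 - 520) = (374 + 60) - 515 = 434 - 515 = -81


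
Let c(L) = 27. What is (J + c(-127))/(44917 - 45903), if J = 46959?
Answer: -23493/493 ≈ -47.653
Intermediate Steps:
(J + c(-127))/(44917 - 45903) = (46959 + 27)/(44917 - 45903) = 46986/(-986) = 46986*(-1/986) = -23493/493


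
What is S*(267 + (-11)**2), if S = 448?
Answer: 173824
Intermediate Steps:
S*(267 + (-11)**2) = 448*(267 + (-11)**2) = 448*(267 + 121) = 448*388 = 173824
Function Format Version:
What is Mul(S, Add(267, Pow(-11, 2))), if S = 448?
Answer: 173824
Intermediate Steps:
Mul(S, Add(267, Pow(-11, 2))) = Mul(448, Add(267, Pow(-11, 2))) = Mul(448, Add(267, 121)) = Mul(448, 388) = 173824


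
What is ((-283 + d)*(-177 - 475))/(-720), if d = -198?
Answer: -78403/180 ≈ -435.57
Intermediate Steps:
((-283 + d)*(-177 - 475))/(-720) = ((-283 - 198)*(-177 - 475))/(-720) = -481*(-652)*(-1/720) = 313612*(-1/720) = -78403/180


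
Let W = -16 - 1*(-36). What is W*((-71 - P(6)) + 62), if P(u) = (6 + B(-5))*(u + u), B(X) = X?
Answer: -420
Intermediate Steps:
W = 20 (W = -16 + 36 = 20)
P(u) = 2*u (P(u) = (6 - 5)*(u + u) = 1*(2*u) = 2*u)
W*((-71 - P(6)) + 62) = 20*((-71 - 2*6) + 62) = 20*((-71 - 1*12) + 62) = 20*((-71 - 12) + 62) = 20*(-83 + 62) = 20*(-21) = -420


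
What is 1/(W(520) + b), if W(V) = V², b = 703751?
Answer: 1/974151 ≈ 1.0265e-6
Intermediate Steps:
1/(W(520) + b) = 1/(520² + 703751) = 1/(270400 + 703751) = 1/974151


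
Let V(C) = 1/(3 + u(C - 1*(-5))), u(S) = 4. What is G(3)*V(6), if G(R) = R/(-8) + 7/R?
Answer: 47/168 ≈ 0.27976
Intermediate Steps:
G(R) = 7/R - R/8 (G(R) = R*(-⅛) + 7/R = -R/8 + 7/R = 7/R - R/8)
V(C) = ⅐ (V(C) = 1/(3 + 4) = 1/7 = ⅐)
G(3)*V(6) = (7/3 - ⅛*3)*(⅐) = (7*(⅓) - 3/8)*(⅐) = (7/3 - 3/8)*(⅐) = (47/24)*(⅐) = 47/168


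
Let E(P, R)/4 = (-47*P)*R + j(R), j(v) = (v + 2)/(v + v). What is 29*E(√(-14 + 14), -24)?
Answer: 319/6 ≈ 53.167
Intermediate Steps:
j(v) = (2 + v)/(2*v) (j(v) = (2 + v)/((2*v)) = (2 + v)*(1/(2*v)) = (2 + v)/(2*v))
E(P, R) = -188*P*R + 2*(2 + R)/R (E(P, R) = 4*((-47*P)*R + (2 + R)/(2*R)) = 4*(-47*P*R + (2 + R)/(2*R)) = 4*((2 + R)/(2*R) - 47*P*R) = -188*P*R + 2*(2 + R)/R)
29*E(√(-14 + 14), -24) = 29*(2 + 4/(-24) - 188*√(-14 + 14)*(-24)) = 29*(2 + 4*(-1/24) - 188*√0*(-24)) = 29*(2 - ⅙ - 188*0*(-24)) = 29*(2 - ⅙ + 0) = 29*(11/6) = 319/6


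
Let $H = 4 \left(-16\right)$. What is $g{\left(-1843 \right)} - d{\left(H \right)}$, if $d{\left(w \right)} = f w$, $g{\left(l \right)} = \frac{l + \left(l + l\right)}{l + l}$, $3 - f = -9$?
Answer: $\frac{1539}{2} \approx 769.5$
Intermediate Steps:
$f = 12$ ($f = 3 - -9 = 3 + 9 = 12$)
$g{\left(l \right)} = \frac{3}{2}$ ($g{\left(l \right)} = \frac{l + 2 l}{2 l} = 3 l \frac{1}{2 l} = \frac{3}{2}$)
$H = -64$
$d{\left(w \right)} = 12 w$
$g{\left(-1843 \right)} - d{\left(H \right)} = \frac{3}{2} - 12 \left(-64\right) = \frac{3}{2} - -768 = \frac{3}{2} + 768 = \frac{1539}{2}$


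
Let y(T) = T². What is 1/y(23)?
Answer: 1/529 ≈ 0.0018904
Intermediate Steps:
1/y(23) = 1/(23²) = 1/529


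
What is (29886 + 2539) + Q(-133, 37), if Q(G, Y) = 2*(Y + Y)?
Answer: 32573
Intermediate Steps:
Q(G, Y) = 4*Y (Q(G, Y) = 2*(2*Y) = 4*Y)
(29886 + 2539) + Q(-133, 37) = (29886 + 2539) + 4*37 = 32425 + 148 = 32573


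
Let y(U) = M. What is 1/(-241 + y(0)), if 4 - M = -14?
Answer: -1/223 ≈ -0.0044843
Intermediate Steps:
M = 18 (M = 4 - 1*(-14) = 4 + 14 = 18)
y(U) = 18
1/(-241 + y(0)) = 1/(-241 + 18) = 1/(-223) = -1/223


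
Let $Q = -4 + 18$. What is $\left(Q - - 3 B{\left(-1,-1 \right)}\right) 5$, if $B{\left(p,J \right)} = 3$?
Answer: $115$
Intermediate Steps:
$Q = 14$
$\left(Q - - 3 B{\left(-1,-1 \right)}\right) 5 = \left(14 - \left(-3\right) 3\right) 5 = \left(14 - -9\right) 5 = \left(14 + 9\right) 5 = 23 \cdot 5 = 115$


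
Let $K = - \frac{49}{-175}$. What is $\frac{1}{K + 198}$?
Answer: $\frac{25}{4957} \approx 0.0050434$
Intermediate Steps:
$K = \frac{7}{25}$ ($K = \left(-49\right) \left(- \frac{1}{175}\right) = \frac{7}{25} \approx 0.28$)
$\frac{1}{K + 198} = \frac{1}{\frac{7}{25} + 198} = \frac{1}{\frac{4957}{25}} = \frac{25}{4957}$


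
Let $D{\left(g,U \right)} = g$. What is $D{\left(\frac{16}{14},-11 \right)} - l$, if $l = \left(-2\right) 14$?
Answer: $\frac{204}{7} \approx 29.143$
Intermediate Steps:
$l = -28$
$D{\left(\frac{16}{14},-11 \right)} - l = \frac{16}{14} - -28 = 16 \cdot \frac{1}{14} + 28 = \frac{8}{7} + 28 = \frac{204}{7}$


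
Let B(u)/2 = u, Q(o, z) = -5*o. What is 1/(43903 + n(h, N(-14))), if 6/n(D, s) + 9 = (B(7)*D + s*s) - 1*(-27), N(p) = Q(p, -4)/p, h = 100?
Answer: 481/21117345 ≈ 2.2777e-5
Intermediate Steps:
B(u) = 2*u
N(p) = -5 (N(p) = (-5*p)/p = -5)
n(D, s) = 6/(18 + s**2 + 14*D) (n(D, s) = 6/(-9 + (((2*7)*D + s*s) - 1*(-27))) = 6/(-9 + ((14*D + s**2) + 27)) = 6/(-9 + ((s**2 + 14*D) + 27)) = 6/(-9 + (27 + s**2 + 14*D)) = 6/(18 + s**2 + 14*D))
1/(43903 + n(h, N(-14))) = 1/(43903 + 6/(18 + (-5)**2 + 14*100)) = 1/(43903 + 6/(18 + 25 + 1400)) = 1/(43903 + 6/1443) = 1/(43903 + 6*(1/1443)) = 1/(43903 + 2/481) = 1/(21117345/481) = 481/21117345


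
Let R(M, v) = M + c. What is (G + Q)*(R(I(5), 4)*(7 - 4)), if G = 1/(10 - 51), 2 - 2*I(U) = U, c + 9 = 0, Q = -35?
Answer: 45234/41 ≈ 1103.3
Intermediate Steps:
c = -9 (c = -9 + 0 = -9)
I(U) = 1 - U/2
G = -1/41 (G = 1/(-41) = -1/41 ≈ -0.024390)
R(M, v) = -9 + M (R(M, v) = M - 9 = -9 + M)
(G + Q)*(R(I(5), 4)*(7 - 4)) = (-1/41 - 35)*((-9 + (1 - ½*5))*(7 - 4)) = -1436*(-9 + (1 - 5/2))*3/41 = -1436*(-9 - 3/2)*3/41 = -(-15078)*3/41 = -1436/41*(-63/2) = 45234/41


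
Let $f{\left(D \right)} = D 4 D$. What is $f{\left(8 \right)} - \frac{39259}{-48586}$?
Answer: $\frac{12477275}{48586} \approx 256.81$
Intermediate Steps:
$f{\left(D \right)} = 4 D^{2}$ ($f{\left(D \right)} = 4 D D = 4 D^{2}$)
$f{\left(8 \right)} - \frac{39259}{-48586} = 4 \cdot 8^{2} - \frac{39259}{-48586} = 4 \cdot 64 - 39259 \left(- \frac{1}{48586}\right) = 256 - - \frac{39259}{48586} = 256 + \frac{39259}{48586} = \frac{12477275}{48586}$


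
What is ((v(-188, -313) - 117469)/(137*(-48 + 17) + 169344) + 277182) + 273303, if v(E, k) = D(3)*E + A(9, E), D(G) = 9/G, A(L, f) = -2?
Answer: 90883304010/165097 ≈ 5.5048e+5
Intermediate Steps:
v(E, k) = -2 + 3*E (v(E, k) = (9/3)*E - 2 = (9*(1/3))*E - 2 = 3*E - 2 = -2 + 3*E)
((v(-188, -313) - 117469)/(137*(-48 + 17) + 169344) + 277182) + 273303 = (((-2 + 3*(-188)) - 117469)/(137*(-48 + 17) + 169344) + 277182) + 273303 = (((-2 - 564) - 117469)/(137*(-31) + 169344) + 277182) + 273303 = ((-566 - 117469)/(-4247 + 169344) + 277182) + 273303 = (-118035/165097 + 277182) + 273303 = 45761798619/165097 + 273303 = 90883304010/165097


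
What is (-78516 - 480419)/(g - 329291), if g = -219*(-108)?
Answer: 558935/305639 ≈ 1.8287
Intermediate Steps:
g = 23652
(-78516 - 480419)/(g - 329291) = (-78516 - 480419)/(23652 - 329291) = -558935/(-305639) = -558935*(-1/305639) = 558935/305639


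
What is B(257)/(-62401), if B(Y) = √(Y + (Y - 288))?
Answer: -√226/62401 ≈ -0.00024091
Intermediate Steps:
B(Y) = √(-288 + 2*Y) (B(Y) = √(Y + (-288 + Y)) = √(-288 + 2*Y))
B(257)/(-62401) = √(-288 + 2*257)/(-62401) = √(-288 + 514)*(-1/62401) = √226*(-1/62401) = -√226/62401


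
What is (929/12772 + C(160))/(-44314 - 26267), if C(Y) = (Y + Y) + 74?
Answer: -1677699/300486844 ≈ -0.0055833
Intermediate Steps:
C(Y) = 74 + 2*Y (C(Y) = 2*Y + 74 = 74 + 2*Y)
(929/12772 + C(160))/(-44314 - 26267) = (929/12772 + (74 + 2*160))/(-44314 - 26267) = (929*(1/12772) + (74 + 320))/(-70581) = (929/12772 + 394)*(-1/70581) = (5033097/12772)*(-1/70581) = -1677699/300486844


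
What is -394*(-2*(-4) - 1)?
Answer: -2758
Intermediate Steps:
-394*(-2*(-4) - 1) = -394*(8 - 1) = -394*7 = -2758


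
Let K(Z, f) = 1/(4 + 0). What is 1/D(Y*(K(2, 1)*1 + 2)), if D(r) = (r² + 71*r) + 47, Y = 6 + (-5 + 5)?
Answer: 4/4751 ≈ 0.00084193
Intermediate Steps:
K(Z, f) = ¼ (K(Z, f) = 1/4 = ¼)
Y = 6 (Y = 6 + 0 = 6)
D(r) = 47 + r² + 71*r
1/D(Y*(K(2, 1)*1 + 2)) = 1/(47 + (6*((¼)*1 + 2))² + 71*(6*((¼)*1 + 2))) = 1/(47 + (6*(¼ + 2))² + 71*(6*(¼ + 2))) = 1/(47 + (6*(9/4))² + 71*(6*(9/4))) = 1/(47 + (27/2)² + 71*(27/2)) = 1/(47 + 729/4 + 1917/2) = 1/(4751/4) = 4/4751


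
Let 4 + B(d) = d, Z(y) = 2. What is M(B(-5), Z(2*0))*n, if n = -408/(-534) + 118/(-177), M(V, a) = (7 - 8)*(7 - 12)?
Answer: 130/267 ≈ 0.48689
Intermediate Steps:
B(d) = -4 + d
M(V, a) = 5 (M(V, a) = -1*(-5) = 5)
n = 26/267 (n = -408*(-1/534) + 118*(-1/177) = 68/89 - ⅔ = 26/267 ≈ 0.097378)
M(B(-5), Z(2*0))*n = 5*(26/267) = 130/267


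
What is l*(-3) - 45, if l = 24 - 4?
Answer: -105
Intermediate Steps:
l = 20
l*(-3) - 45 = 20*(-3) - 45 = -60 - 45 = -105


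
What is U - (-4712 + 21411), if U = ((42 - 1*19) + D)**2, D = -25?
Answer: -16695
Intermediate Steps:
U = 4 (U = ((42 - 1*19) - 25)**2 = ((42 - 19) - 25)**2 = (23 - 25)**2 = (-2)**2 = 4)
U - (-4712 + 21411) = 4 - (-4712 + 21411) = 4 - 1*16699 = 4 - 16699 = -16695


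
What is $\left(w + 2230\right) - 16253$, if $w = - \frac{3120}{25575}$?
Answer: $- \frac{23909423}{1705} \approx -14023.0$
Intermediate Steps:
$w = - \frac{208}{1705}$ ($w = \left(-3120\right) \frac{1}{25575} = - \frac{208}{1705} \approx -0.12199$)
$\left(w + 2230\right) - 16253 = \left(- \frac{208}{1705} + 2230\right) - 16253 = \frac{3801942}{1705} - 16253 = - \frac{23909423}{1705}$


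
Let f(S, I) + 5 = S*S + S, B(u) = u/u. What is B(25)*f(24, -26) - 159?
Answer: 436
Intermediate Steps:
B(u) = 1
f(S, I) = -5 + S + S**2 (f(S, I) = -5 + (S*S + S) = -5 + (S**2 + S) = -5 + (S + S**2) = -5 + S + S**2)
B(25)*f(24, -26) - 159 = 1*(-5 + 24 + 24**2) - 159 = 1*(-5 + 24 + 576) - 159 = 1*595 - 159 = 595 - 159 = 436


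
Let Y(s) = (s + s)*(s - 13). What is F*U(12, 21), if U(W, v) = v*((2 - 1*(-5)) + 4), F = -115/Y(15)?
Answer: -1771/4 ≈ -442.75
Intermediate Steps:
Y(s) = 2*s*(-13 + s) (Y(s) = (2*s)*(-13 + s) = 2*s*(-13 + s))
F = -23/12 (F = -115*1/(30*(-13 + 15)) = -115/(2*15*2) = -115/60 = -115*1/60 = -23/12 ≈ -1.9167)
U(W, v) = 11*v (U(W, v) = v*((2 + 5) + 4) = v*(7 + 4) = v*11 = 11*v)
F*U(12, 21) = -253*21/12 = -23/12*231 = -1771/4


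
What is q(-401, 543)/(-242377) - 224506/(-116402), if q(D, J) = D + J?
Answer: 27199280839/14106583777 ≈ 1.9281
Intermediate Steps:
q(-401, 543)/(-242377) - 224506/(-116402) = (-401 + 543)/(-242377) - 224506/(-116402) = 142*(-1/242377) - 224506*(-1/116402) = -142/242377 + 112253/58201 = 27199280839/14106583777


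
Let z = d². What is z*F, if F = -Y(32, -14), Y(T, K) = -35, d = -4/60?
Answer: 7/45 ≈ 0.15556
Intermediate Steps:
d = -1/15 (d = -4*1/60 = -1/15 ≈ -0.066667)
F = 35 (F = -1*(-35) = 35)
z = 1/225 (z = (-1/15)² = 1/225 ≈ 0.0044444)
z*F = (1/225)*35 = 7/45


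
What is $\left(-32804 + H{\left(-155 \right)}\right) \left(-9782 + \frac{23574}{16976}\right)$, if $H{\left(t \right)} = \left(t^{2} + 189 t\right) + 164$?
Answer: $\frac{1573602948695}{4244} \approx 3.7078 \cdot 10^{8}$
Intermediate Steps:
$H{\left(t \right)} = 164 + t^{2} + 189 t$
$\left(-32804 + H{\left(-155 \right)}\right) \left(-9782 + \frac{23574}{16976}\right) = \left(-32804 + \left(164 + \left(-155\right)^{2} + 189 \left(-155\right)\right)\right) \left(-9782 + \frac{23574}{16976}\right) = \left(-32804 + \left(164 + 24025 - 29295\right)\right) \left(-9782 + 23574 \cdot \frac{1}{16976}\right) = \left(-32804 - 5106\right) \left(-9782 + \frac{11787}{8488}\right) = \left(-37910\right) \left(- \frac{83017829}{8488}\right) = \frac{1573602948695}{4244}$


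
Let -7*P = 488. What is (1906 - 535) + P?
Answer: 9109/7 ≈ 1301.3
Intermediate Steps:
P = -488/7 (P = -1/7*488 = -488/7 ≈ -69.714)
(1906 - 535) + P = (1906 - 535) - 488/7 = 1371 - 488/7 = 9109/7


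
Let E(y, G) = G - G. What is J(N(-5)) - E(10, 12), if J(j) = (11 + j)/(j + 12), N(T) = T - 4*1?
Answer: 2/3 ≈ 0.66667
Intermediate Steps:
E(y, G) = 0
N(T) = -4 + T (N(T) = T - 4 = -4 + T)
J(j) = (11 + j)/(12 + j)
J(N(-5)) - E(10, 12) = (11 + (-4 - 5))/(12 + (-4 - 5)) - 1*0 = (11 - 9)/(12 - 9) + 0 = 2/3 + 0 = 2/3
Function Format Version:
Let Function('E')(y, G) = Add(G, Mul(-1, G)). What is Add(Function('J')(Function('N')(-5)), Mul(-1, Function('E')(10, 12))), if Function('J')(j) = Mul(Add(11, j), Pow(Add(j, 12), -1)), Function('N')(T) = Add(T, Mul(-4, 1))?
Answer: Rational(2, 3) ≈ 0.66667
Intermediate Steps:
Function('E')(y, G) = 0
Function('N')(T) = Add(-4, T) (Function('N')(T) = Add(T, -4) = Add(-4, T))
Function('J')(j) = Mul(Pow(Add(12, j), -1), Add(11, j)) (Function('J')(j) = Mul(Add(11, j), Pow(Add(12, j), -1)) = Mul(Pow(Add(12, j), -1), Add(11, j)))
Add(Function('J')(Function('N')(-5)), Mul(-1, Function('E')(10, 12))) = Add(Mul(Pow(Add(12, Add(-4, -5)), -1), Add(11, Add(-4, -5))), Mul(-1, 0)) = Add(Mul(Pow(Add(12, -9), -1), Add(11, -9)), 0) = Add(Mul(Pow(3, -1), 2), 0) = Add(Mul(Rational(1, 3), 2), 0) = Add(Rational(2, 3), 0) = Rational(2, 3)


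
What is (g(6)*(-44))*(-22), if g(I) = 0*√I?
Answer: 0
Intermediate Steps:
g(I) = 0
(g(6)*(-44))*(-22) = (0*(-44))*(-22) = 0*(-22) = 0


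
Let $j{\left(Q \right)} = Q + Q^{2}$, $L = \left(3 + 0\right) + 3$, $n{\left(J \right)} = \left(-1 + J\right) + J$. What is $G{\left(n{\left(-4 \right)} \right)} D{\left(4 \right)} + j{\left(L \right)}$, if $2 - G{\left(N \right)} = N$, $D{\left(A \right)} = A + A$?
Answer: $130$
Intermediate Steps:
$D{\left(A \right)} = 2 A$
$n{\left(J \right)} = -1 + 2 J$
$L = 6$ ($L = 3 + 3 = 6$)
$G{\left(N \right)} = 2 - N$
$G{\left(n{\left(-4 \right)} \right)} D{\left(4 \right)} + j{\left(L \right)} = \left(2 - \left(-1 + 2 \left(-4\right)\right)\right) 2 \cdot 4 + 6 \left(1 + 6\right) = \left(2 - \left(-1 - 8\right)\right) 8 + 6 \cdot 7 = \left(2 - -9\right) 8 + 42 = \left(2 + 9\right) 8 + 42 = 11 \cdot 8 + 42 = 88 + 42 = 130$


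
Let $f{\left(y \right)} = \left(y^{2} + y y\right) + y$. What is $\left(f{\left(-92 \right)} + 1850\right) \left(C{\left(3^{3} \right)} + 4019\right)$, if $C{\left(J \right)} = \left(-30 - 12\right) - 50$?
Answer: $73379922$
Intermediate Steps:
$f{\left(y \right)} = y + 2 y^{2}$ ($f{\left(y \right)} = \left(y^{2} + y^{2}\right) + y = 2 y^{2} + y = y + 2 y^{2}$)
$C{\left(J \right)} = -92$ ($C{\left(J \right)} = -42 - 50 = -92$)
$\left(f{\left(-92 \right)} + 1850\right) \left(C{\left(3^{3} \right)} + 4019\right) = \left(- 92 \left(1 + 2 \left(-92\right)\right) + 1850\right) \left(-92 + 4019\right) = \left(- 92 \left(1 - 184\right) + 1850\right) 3927 = \left(\left(-92\right) \left(-183\right) + 1850\right) 3927 = \left(16836 + 1850\right) 3927 = 18686 \cdot 3927 = 73379922$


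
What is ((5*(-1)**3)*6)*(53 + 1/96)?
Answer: -25445/16 ≈ -1590.3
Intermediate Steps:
((5*(-1)**3)*6)*(53 + 1/96) = ((5*(-1))*6)*(53 + 1/96) = -5*6*(5089/96) = -30*5089/96 = -25445/16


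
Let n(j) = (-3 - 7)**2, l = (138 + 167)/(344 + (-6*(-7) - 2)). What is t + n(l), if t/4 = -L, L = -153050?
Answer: 612300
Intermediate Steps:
l = 305/384 (l = 305/(344 + (42 - 2)) = 305/(344 + 40) = 305/384 ≈ 0.79427)
n(j) = 100 (n(j) = (-10)**2 = 100)
t = 612200 (t = 4*(-1*(-153050)) = 4*153050 = 612200)
t + n(l) = 612200 + 100 = 612300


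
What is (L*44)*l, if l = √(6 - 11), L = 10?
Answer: 440*I*√5 ≈ 983.87*I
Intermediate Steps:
l = I*√5 (l = √(-5) = I*√5 ≈ 2.2361*I)
(L*44)*l = (10*44)*(I*√5) = 440*(I*√5) = 440*I*√5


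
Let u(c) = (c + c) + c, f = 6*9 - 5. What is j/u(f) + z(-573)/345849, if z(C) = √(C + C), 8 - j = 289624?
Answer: -289616/147 + I*√1146/345849 ≈ -1970.2 + 9.7883e-5*I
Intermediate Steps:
f = 49 (f = 54 - 5 = 49)
j = -289616 (j = 8 - 1*289624 = 8 - 289624 = -289616)
z(C) = √2*√C (z(C) = √(2*C) = √2*√C)
u(c) = 3*c (u(c) = 2*c + c = 3*c)
j/u(f) + z(-573)/345849 = -289616/(3*49) + (√2*√(-573))/345849 = -289616/147 + (√2*(I*√573))*(1/345849) = -289616*1/147 + (I*√1146)*(1/345849) = -289616/147 + I*√1146/345849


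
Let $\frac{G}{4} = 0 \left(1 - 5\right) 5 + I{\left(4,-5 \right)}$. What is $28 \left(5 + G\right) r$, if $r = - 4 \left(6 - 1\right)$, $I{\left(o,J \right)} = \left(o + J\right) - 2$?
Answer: $3920$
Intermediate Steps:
$I{\left(o,J \right)} = -2 + J + o$ ($I{\left(o,J \right)} = \left(J + o\right) - 2 = -2 + J + o$)
$r = -20$ ($r = \left(-4\right) 5 = -20$)
$G = -12$ ($G = 4 \left(0 \left(1 - 5\right) 5 - 3\right) = 4 \left(0 \left(-4\right) 5 - 3\right) = 4 \left(0 \cdot 5 - 3\right) = 4 \left(0 - 3\right) = 4 \left(-3\right) = -12$)
$28 \left(5 + G\right) r = 28 \left(5 - 12\right) \left(-20\right) = 28 \left(\left(-7\right) \left(-20\right)\right) = 28 \cdot 140 = 3920$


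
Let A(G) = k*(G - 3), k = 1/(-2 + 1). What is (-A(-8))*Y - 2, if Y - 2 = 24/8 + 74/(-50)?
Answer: -1018/25 ≈ -40.720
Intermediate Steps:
k = -1 (k = 1/(-1) = -1)
Y = 88/25 (Y = 2 + (24/8 + 74/(-50)) = 2 + (24*(⅛) + 74*(-1/50)) = 2 + (3 - 37/25) = 2 + 38/25 = 88/25 ≈ 3.5200)
A(G) = 3 - G (A(G) = -(G - 3) = -(-3 + G) = 3 - G)
(-A(-8))*Y - 2 = -(3 - 1*(-8))*(88/25) - 2 = -(3 + 8)*(88/25) - 2 = -1*11*(88/25) - 2 = -11*88/25 - 2 = -968/25 - 2 = -1018/25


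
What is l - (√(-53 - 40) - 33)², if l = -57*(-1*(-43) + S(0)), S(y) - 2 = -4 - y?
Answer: -3333 + 66*I*√93 ≈ -3333.0 + 636.48*I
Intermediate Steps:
S(y) = -2 - y (S(y) = 2 + (-4 - y) = -2 - y)
l = -2337 (l = -57*(-1*(-43) + (-2 - 1*0)) = -57*(43 + (-2 + 0)) = -57*(43 - 2) = -57*41 = -2337)
l - (√(-53 - 40) - 33)² = -2337 - (√(-53 - 40) - 33)² = -2337 - (√(-93) - 33)² = -2337 - (I*√93 - 33)² = -2337 - (-33 + I*√93)²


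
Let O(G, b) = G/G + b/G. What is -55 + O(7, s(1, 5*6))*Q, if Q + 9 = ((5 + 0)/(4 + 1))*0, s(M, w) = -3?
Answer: -421/7 ≈ -60.143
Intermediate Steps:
O(G, b) = 1 + b/G
Q = -9 (Q = -9 + ((5 + 0)/(4 + 1))*0 = -9 + (5/5)*0 = -9 + (5*(⅕))*0 = -9 + 1*0 = -9 + 0 = -9)
-55 + O(7, s(1, 5*6))*Q = -55 + ((7 - 3)/7)*(-9) = -55 + ((⅐)*4)*(-9) = -55 + (4/7)*(-9) = -55 - 36/7 = -421/7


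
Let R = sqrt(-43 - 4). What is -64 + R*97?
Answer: -64 + 97*I*sqrt(47) ≈ -64.0 + 665.0*I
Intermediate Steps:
R = I*sqrt(47) (R = sqrt(-47) = I*sqrt(47) ≈ 6.8557*I)
-64 + R*97 = -64 + (I*sqrt(47))*97 = -64 + 97*I*sqrt(47)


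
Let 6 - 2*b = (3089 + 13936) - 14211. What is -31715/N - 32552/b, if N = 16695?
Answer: 213217/10017 ≈ 21.286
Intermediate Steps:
b = -1404 (b = 3 - ((3089 + 13936) - 14211)/2 = 3 - (17025 - 14211)/2 = 3 - ½*2814 = 3 - 1407 = -1404)
-31715/N - 32552/b = -31715/16695 - 32552/(-1404) = -31715*1/16695 - 32552*(-1/1404) = -6343/3339 + 626/27 = 213217/10017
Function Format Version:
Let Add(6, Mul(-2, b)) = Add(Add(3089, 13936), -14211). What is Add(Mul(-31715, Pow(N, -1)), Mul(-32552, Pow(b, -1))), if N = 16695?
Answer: Rational(213217, 10017) ≈ 21.286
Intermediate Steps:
b = -1404 (b = Add(3, Mul(Rational(-1, 2), Add(Add(3089, 13936), -14211))) = Add(3, Mul(Rational(-1, 2), Add(17025, -14211))) = Add(3, Mul(Rational(-1, 2), 2814)) = Add(3, -1407) = -1404)
Add(Mul(-31715, Pow(N, -1)), Mul(-32552, Pow(b, -1))) = Add(Mul(-31715, Pow(16695, -1)), Mul(-32552, Pow(-1404, -1))) = Add(Mul(-31715, Rational(1, 16695)), Mul(-32552, Rational(-1, 1404))) = Add(Rational(-6343, 3339), Rational(626, 27)) = Rational(213217, 10017)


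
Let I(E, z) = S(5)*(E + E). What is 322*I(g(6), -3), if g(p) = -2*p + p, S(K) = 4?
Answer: -15456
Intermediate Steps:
g(p) = -p
I(E, z) = 8*E (I(E, z) = 4*(E + E) = 4*(2*E) = 8*E)
322*I(g(6), -3) = 322*(8*(-1*6)) = 322*(8*(-6)) = 322*(-48) = -15456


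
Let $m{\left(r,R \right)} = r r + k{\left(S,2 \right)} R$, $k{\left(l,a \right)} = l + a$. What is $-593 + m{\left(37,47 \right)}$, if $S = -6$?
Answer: $588$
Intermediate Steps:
$k{\left(l,a \right)} = a + l$
$m{\left(r,R \right)} = r^{2} - 4 R$ ($m{\left(r,R \right)} = r r + \left(2 - 6\right) R = r^{2} - 4 R$)
$-593 + m{\left(37,47 \right)} = -593 + \left(37^{2} - 188\right) = -593 + \left(1369 - 188\right) = -593 + 1181 = 588$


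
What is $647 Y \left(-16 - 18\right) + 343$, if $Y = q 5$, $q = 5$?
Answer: $-549607$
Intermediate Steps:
$Y = 25$ ($Y = 5 \cdot 5 = 25$)
$647 Y \left(-16 - 18\right) + 343 = 647 \cdot 25 \left(-16 - 18\right) + 343 = 647 \cdot 25 \left(-34\right) + 343 = 647 \left(-850\right) + 343 = -549950 + 343 = -549607$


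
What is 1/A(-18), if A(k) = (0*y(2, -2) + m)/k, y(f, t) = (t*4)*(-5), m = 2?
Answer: -9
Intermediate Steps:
y(f, t) = -20*t (y(f, t) = (4*t)*(-5) = -20*t)
A(k) = 2/k (A(k) = (0*(-20*(-2)) + 2)/k = (0*40 + 2)/k = (0 + 2)/k = 2/k)
1/A(-18) = 1/(2/(-18)) = 1/(2*(-1/18)) = 1/(-⅑) = -9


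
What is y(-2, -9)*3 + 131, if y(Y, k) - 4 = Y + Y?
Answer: 131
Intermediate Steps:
y(Y, k) = 4 + 2*Y (y(Y, k) = 4 + (Y + Y) = 4 + 2*Y)
y(-2, -9)*3 + 131 = (4 + 2*(-2))*3 + 131 = (4 - 4)*3 + 131 = 0*3 + 131 = 0 + 131 = 131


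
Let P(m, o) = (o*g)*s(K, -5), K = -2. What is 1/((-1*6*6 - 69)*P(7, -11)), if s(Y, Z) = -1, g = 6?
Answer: -1/6930 ≈ -0.00014430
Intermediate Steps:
P(m, o) = -6*o (P(m, o) = (o*6)*(-1) = (6*o)*(-1) = -6*o)
1/((-1*6*6 - 69)*P(7, -11)) = 1/((-1*6*6 - 69)*(-6*(-11))) = 1/((-6*6 - 69)*66) = 1/((-36 - 69)*66) = 1/(-105*66) = 1/(-6930) = -1/6930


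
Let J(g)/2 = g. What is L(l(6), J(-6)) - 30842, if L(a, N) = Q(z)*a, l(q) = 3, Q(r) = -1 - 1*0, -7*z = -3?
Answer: -30845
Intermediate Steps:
z = 3/7 (z = -⅐*(-3) = 3/7 ≈ 0.42857)
Q(r) = -1 (Q(r) = -1 + 0 = -1)
J(g) = 2*g
L(a, N) = -a
L(l(6), J(-6)) - 30842 = -1*3 - 30842 = -3 - 30842 = -30845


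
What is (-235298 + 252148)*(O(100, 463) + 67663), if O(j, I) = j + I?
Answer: 1149608100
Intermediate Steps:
O(j, I) = I + j
(-235298 + 252148)*(O(100, 463) + 67663) = (-235298 + 252148)*((463 + 100) + 67663) = 16850*(563 + 67663) = 16850*68226 = 1149608100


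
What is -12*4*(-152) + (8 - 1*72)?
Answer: 7232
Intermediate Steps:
-12*4*(-152) + (8 - 1*72) = -48*(-152) + (8 - 72) = 7296 - 64 = 7232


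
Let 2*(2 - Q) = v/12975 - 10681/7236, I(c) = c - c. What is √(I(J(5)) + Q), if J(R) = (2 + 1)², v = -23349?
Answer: √15835339965498/2086380 ≈ 1.9073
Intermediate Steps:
J(R) = 9 (J(R) = 3² = 9)
I(c) = 0
Q = 227695913/62591400 (Q = 2 - (-23349/12975 - 10681/7236)/2 = 2 - (-23349*1/12975 - 10681*1/7236)/2 = 2 - (-7783/4325 - 10681/7236)/2 = 2 - ½*(-102513113/31295700) = 2 + 102513113/62591400 = 227695913/62591400 ≈ 3.6378)
√(I(J(5)) + Q) = √(0 + 227695913/62591400) = √(227695913/62591400) = √15835339965498/2086380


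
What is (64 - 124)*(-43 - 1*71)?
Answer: 6840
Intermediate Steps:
(64 - 124)*(-43 - 1*71) = -60*(-43 - 71) = -60*(-114) = 6840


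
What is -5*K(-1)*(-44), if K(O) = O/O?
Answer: 220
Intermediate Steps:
K(O) = 1
-5*K(-1)*(-44) = -5*1*(-44) = -5*(-44) = 220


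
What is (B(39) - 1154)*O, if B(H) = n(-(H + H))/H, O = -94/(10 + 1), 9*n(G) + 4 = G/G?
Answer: 12691786/1287 ≈ 9861.5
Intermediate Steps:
n(G) = -⅓ (n(G) = -4/9 + (G/G)/9 = -4/9 + (⅑)*1 = -4/9 + ⅑ = -⅓)
O = -94/11 ≈ -8.5455
B(H) = -1/(3*H)
(B(39) - 1154)*O = (-⅓/39 - 1154)*(-94/11) = (-⅓*1/39 - 1154)*(-94/11) = (-1/117 - 1154)*(-94/11) = -135019/117*(-94/11) = 12691786/1287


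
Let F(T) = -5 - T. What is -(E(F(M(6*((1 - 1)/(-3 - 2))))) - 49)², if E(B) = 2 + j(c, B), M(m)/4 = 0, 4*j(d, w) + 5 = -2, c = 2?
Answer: -38025/16 ≈ -2376.6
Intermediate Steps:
j(d, w) = -7/4 (j(d, w) = -5/4 + (¼)*(-2) = -5/4 - ½ = -7/4)
M(m) = 0 (M(m) = 4*0 = 0)
E(B) = ¼ (E(B) = 2 - 7/4 = ¼)
-(E(F(M(6*((1 - 1)/(-3 - 2))))) - 49)² = -(¼ - 49)² = -(-195/4)² = -1*38025/16 = -38025/16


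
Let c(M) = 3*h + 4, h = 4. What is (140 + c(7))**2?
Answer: 24336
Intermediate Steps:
c(M) = 16 (c(M) = 3*4 + 4 = 12 + 4 = 16)
(140 + c(7))**2 = (140 + 16)**2 = 156**2 = 24336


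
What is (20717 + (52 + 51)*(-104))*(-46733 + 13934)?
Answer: -328153995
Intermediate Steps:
(20717 + (52 + 51)*(-104))*(-46733 + 13934) = (20717 + 103*(-104))*(-32799) = (20717 - 10712)*(-32799) = 10005*(-32799) = -328153995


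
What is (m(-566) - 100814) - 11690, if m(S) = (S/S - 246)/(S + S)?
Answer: -127354283/1132 ≈ -1.1250e+5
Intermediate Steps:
m(S) = -245/(2*S) (m(S) = (1 - 246)/((2*S)) = -245/(2*S))
(m(-566) - 100814) - 11690 = (-245/2/(-566) - 100814) - 11690 = (-245/2*(-1/566) - 100814) - 11690 = (245/1132 - 100814) - 11690 = -114121203/1132 - 11690 = -127354283/1132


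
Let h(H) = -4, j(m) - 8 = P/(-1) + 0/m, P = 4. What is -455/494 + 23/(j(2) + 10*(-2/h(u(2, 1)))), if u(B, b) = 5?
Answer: 559/342 ≈ 1.6345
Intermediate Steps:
j(m) = 4 (j(m) = 8 + (4/(-1) + 0/m) = 8 + (4*(-1) + 0) = 8 + (-4 + 0) = 8 - 4 = 4)
-455/494 + 23/(j(2) + 10*(-2/h(u(2, 1)))) = -455/494 + 23/(4 + 10*(-2/(-4))) = -455*1/494 + 23/(4 + 10*(-2*(-¼))) = -35/38 + 23/(4 + 10*(½)) = -35/38 + 23/(4 + 5) = -35/38 + 23/9 = 559/342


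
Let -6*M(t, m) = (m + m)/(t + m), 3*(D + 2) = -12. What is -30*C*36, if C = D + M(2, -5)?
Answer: 7080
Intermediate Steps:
D = -6 (D = -2 + (1/3)*(-12) = -2 - 4 = -6)
M(t, m) = -m/(3*(m + t)) (M(t, m) = -(m + m)/(6*(t + m)) = -2*m/(6*(m + t)) = -m/(3*(m + t)))
C = -59/9 (C = -6 - 1*(-5)/(3*(-5) + 3*2) = -6 - 1*(-5)/(-15 + 6) = -6 - 1*(-5)/(-9) = -6 - 1*(-5)*(-1/9) = -6 - 5/9 = -59/9 ≈ -6.5556)
-30*C*36 = -30*(-59/9)*36 = (590/3)*36 = 7080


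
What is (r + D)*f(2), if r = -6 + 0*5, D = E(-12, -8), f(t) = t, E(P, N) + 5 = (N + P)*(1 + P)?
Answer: 418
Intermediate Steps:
E(P, N) = -5 + (1 + P)*(N + P) (E(P, N) = -5 + (N + P)*(1 + P) = -5 + (1 + P)*(N + P))
D = 215 (D = -5 - 8 - 12 + (-12)**2 - 8*(-12) = -5 - 8 - 12 + 144 + 96 = 215)
r = -6 (r = -6 + 0 = -6)
(r + D)*f(2) = (-6 + 215)*2 = 209*2 = 418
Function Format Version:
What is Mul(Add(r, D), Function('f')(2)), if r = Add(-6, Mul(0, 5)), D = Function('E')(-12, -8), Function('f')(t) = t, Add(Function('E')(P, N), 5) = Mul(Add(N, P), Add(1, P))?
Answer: 418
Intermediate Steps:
Function('E')(P, N) = Add(-5, Mul(Add(1, P), Add(N, P))) (Function('E')(P, N) = Add(-5, Mul(Add(N, P), Add(1, P))) = Add(-5, Mul(Add(1, P), Add(N, P))))
D = 215 (D = Add(-5, -8, -12, Pow(-12, 2), Mul(-8, -12)) = Add(-5, -8, -12, 144, 96) = 215)
r = -6 (r = Add(-6, 0) = -6)
Mul(Add(r, D), Function('f')(2)) = Mul(Add(-6, 215), 2) = Mul(209, 2) = 418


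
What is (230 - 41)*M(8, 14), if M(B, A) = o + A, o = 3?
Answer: 3213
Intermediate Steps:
M(B, A) = 3 + A
(230 - 41)*M(8, 14) = (230 - 41)*(3 + 14) = 189*17 = 3213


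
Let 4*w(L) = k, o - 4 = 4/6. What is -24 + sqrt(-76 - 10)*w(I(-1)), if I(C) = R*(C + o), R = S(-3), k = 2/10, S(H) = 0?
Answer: -24 + I*sqrt(86)/20 ≈ -24.0 + 0.46368*I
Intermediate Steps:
o = 14/3 (o = 4 + 4/6 = 4 + 4*(1/6) = 4 + 2/3 = 14/3 ≈ 4.6667)
k = 1/5 (k = 2*(1/10) = 1/5 ≈ 0.20000)
R = 0
I(C) = 0 (I(C) = 0*(C + 14/3) = 0*(14/3 + C) = 0)
w(L) = 1/20 (w(L) = (1/4)*(1/5) = 1/20)
-24 + sqrt(-76 - 10)*w(I(-1)) = -24 + sqrt(-76 - 10)*(1/20) = -24 + sqrt(-86)*(1/20) = -24 + (I*sqrt(86))*(1/20) = -24 + I*sqrt(86)/20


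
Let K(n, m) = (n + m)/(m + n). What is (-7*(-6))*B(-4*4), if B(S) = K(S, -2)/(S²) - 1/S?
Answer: 357/128 ≈ 2.7891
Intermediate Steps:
K(n, m) = 1 (K(n, m) = (m + n)/(m + n) = 1)
B(S) = S⁻² - 1/S (B(S) = 1/S² - 1/S = S⁻² - 1/S)
(-7*(-6))*B(-4*4) = (-7*(-6))*((1 - (-4)*4)/(-4*4)²) = 42*((1 - 1*(-16))/(-16)²) = 42*((1 + 16)/256) = 42*((1/256)*17) = 42*(17/256) = 357/128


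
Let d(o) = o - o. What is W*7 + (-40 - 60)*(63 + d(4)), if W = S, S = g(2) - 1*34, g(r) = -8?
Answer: -6594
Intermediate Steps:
d(o) = 0
S = -42 (S = -8 - 1*34 = -8 - 34 = -42)
W = -42
W*7 + (-40 - 60)*(63 + d(4)) = -42*7 + (-40 - 60)*(63 + 0) = -294 - 100*63 = -294 - 6300 = -6594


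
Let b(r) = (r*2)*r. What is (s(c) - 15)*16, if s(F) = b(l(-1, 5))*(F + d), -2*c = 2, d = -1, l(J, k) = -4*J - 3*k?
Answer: -7984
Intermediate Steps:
c = -1 (c = -½*2 = -1)
b(r) = 2*r² (b(r) = (2*r)*r = 2*r²)
s(F) = -242 + 242*F (s(F) = (2*(-4*(-1) - 3*5)²)*(F - 1) = (2*(4 - 15)²)*(-1 + F) = (2*(-11)²)*(-1 + F) = (2*121)*(-1 + F) = 242*(-1 + F) = -242 + 242*F)
(s(c) - 15)*16 = ((-242 + 242*(-1)) - 15)*16 = ((-242 - 242) - 15)*16 = (-484 - 15)*16 = -499*16 = -7984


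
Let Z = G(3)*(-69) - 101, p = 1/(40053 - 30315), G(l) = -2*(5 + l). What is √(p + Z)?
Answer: √10568126630/3246 ≈ 31.670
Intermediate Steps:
G(l) = -10 - 2*l
p = 1/9738 ≈ 0.00010269
Z = 1003 (Z = (-10 - 2*3)*(-69) - 101 = (-10 - 6)*(-69) - 101 = -16*(-69) - 101 = 1104 - 101 = 1003)
√(p + Z) = √(1/9738 + 1003) = √(9767215/9738) = √10568126630/3246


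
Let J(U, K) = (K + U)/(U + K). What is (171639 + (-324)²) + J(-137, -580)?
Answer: 276616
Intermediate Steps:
J(U, K) = 1 (J(U, K) = (K + U)/(K + U) = 1)
(171639 + (-324)²) + J(-137, -580) = (171639 + (-324)²) + 1 = (171639 + 104976) + 1 = 276615 + 1 = 276616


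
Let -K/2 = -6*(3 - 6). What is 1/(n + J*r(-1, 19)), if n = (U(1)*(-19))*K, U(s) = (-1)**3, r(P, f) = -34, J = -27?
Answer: 1/234 ≈ 0.0042735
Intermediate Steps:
U(s) = -1
K = -36 (K = -(-12)*(3 - 6) = -(-12)*(-3) = -2*18 = -36)
n = -684 (n = -1*(-19)*(-36) = 19*(-36) = -684)
1/(n + J*r(-1, 19)) = 1/(-684 - 27*(-34)) = 1/(-684 + 918) = 1/234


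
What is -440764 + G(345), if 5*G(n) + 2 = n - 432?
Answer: -2203909/5 ≈ -4.4078e+5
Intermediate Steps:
G(n) = -434/5 + n/5 (G(n) = -2/5 + (n - 432)/5 = -2/5 + (-432 + n)/5 = -2/5 + (-432/5 + n/5) = -434/5 + n/5)
-440764 + G(345) = -440764 + (-434/5 + (1/5)*345) = -440764 + (-434/5 + 69) = -440764 - 89/5 = -2203909/5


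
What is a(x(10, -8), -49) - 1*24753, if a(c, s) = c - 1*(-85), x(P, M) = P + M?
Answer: -24666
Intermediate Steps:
x(P, M) = M + P
a(c, s) = 85 + c (a(c, s) = c + 85 = 85 + c)
a(x(10, -8), -49) - 1*24753 = (85 + (-8 + 10)) - 1*24753 = (85 + 2) - 24753 = 87 - 24753 = -24666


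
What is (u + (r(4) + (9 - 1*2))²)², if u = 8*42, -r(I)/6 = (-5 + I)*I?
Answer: 1682209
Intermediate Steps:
r(I) = -6*I*(-5 + I) (r(I) = -6*(-5 + I)*I = -6*I*(-5 + I))
u = 336
(u + (r(4) + (9 - 1*2))²)² = (336 + (6*4*(5 - 1*4) + (9 - 1*2))²)² = (336 + (6*4*(5 - 4) + (9 - 2))²)² = (336 + (6*4*1 + 7)²)² = (336 + (24 + 7)²)² = (336 + 31²)² = (336 + 961)² = 1297² = 1682209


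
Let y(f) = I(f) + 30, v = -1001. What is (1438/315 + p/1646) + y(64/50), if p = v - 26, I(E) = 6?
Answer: 20709083/518490 ≈ 39.941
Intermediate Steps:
p = -1027 (p = -1001 - 26 = -1027)
y(f) = 36 (y(f) = 6 + 30 = 36)
(1438/315 + p/1646) + y(64/50) = (1438/315 - 1027/1646) + 36 = 2043443/518490 + 36 = 20709083/518490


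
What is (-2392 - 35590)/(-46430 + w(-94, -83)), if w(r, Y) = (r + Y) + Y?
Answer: 2713/3335 ≈ 0.81349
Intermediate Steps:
w(r, Y) = r + 2*Y (w(r, Y) = (Y + r) + Y = r + 2*Y)
(-2392 - 35590)/(-46430 + w(-94, -83)) = (-2392 - 35590)/(-46430 + (-94 + 2*(-83))) = -37982/(-46430 + (-94 - 166)) = -37982/(-46430 - 260) = -37982/(-46690) = -37982*(-1/46690) = 2713/3335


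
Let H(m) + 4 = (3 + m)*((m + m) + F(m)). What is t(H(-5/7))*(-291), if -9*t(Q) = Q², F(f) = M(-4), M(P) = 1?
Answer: 5774992/7203 ≈ 801.75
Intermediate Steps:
F(f) = 1
H(m) = -4 + (1 + 2*m)*(3 + m) (H(m) = -4 + (3 + m)*((m + m) + 1) = -4 + (3 + m)*(2*m + 1) = -4 + (3 + m)*(1 + 2*m) = -4 + (1 + 2*m)*(3 + m))
t(Q) = -Q²/9
t(H(-5/7))*(-291) = -(-1 + 2*(-5/7)² + 7*(-5/7))²/9*(-291) = -(-1 + 2*(25/49) - 5)²/9*(-291) = -(-1 + 50/49 - 5)²/9*(-291) = -(-244/49)²/9*(-291) = -⅑*59536/2401*(-291) = -59536/21609*(-291) = 5774992/7203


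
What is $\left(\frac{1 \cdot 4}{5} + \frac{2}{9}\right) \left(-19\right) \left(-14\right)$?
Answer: $\frac{12236}{45} \approx 271.91$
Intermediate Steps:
$\left(\frac{1 \cdot 4}{5} + \frac{2}{9}\right) \left(-19\right) \left(-14\right) = \left(4 \cdot \frac{1}{5} + 2 \cdot \frac{1}{9}\right) \left(-19\right) \left(-14\right) = \left(\frac{4}{5} + \frac{2}{9}\right) \left(-19\right) \left(-14\right) = \frac{46}{45} \left(-19\right) \left(-14\right) = \left(- \frac{874}{45}\right) \left(-14\right) = \frac{12236}{45}$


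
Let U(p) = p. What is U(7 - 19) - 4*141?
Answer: -576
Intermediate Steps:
U(7 - 19) - 4*141 = (7 - 19) - 4*141 = -12 - 564 = -576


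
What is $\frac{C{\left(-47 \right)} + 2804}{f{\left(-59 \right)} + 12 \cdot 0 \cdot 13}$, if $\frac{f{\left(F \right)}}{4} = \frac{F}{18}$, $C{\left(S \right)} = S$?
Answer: $- \frac{24813}{118} \approx -210.28$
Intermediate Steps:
$f{\left(F \right)} = \frac{2 F}{9}$ ($f{\left(F \right)} = 4 \frac{F}{18} = \frac{2 F}{9}$)
$\frac{C{\left(-47 \right)} + 2804}{f{\left(-59 \right)} + 12 \cdot 0 \cdot 13} = \frac{-47 + 2804}{\frac{2}{9} \left(-59\right) + 12 \cdot 0 \cdot 13} = \frac{2757}{- \frac{118}{9} + 0 \cdot 13} = \frac{2757}{- \frac{118}{9} + 0} = \frac{2757}{- \frac{118}{9}} = 2757 \left(- \frac{9}{118}\right) = - \frac{24813}{118}$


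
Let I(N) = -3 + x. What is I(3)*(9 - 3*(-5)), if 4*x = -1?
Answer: -78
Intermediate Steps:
x = -1/4 (x = (1/4)*(-1) = -1/4 ≈ -0.25000)
I(N) = -13/4 (I(N) = -3 - 1/4 = -13/4)
I(3)*(9 - 3*(-5)) = -13*(9 - 3*(-5))/4 = -13*(9 + 15)/4 = -13/4*24 = -78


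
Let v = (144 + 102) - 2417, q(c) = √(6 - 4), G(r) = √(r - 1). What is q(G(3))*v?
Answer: -2171*√2 ≈ -3070.3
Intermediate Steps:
G(r) = √(-1 + r)
q(c) = √2
v = -2171 (v = 246 - 2417 = -2171)
q(G(3))*v = √2*(-2171) = -2171*√2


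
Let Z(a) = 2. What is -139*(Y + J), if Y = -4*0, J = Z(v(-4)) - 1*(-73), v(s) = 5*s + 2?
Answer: -10425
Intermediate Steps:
v(s) = 2 + 5*s
J = 75 (J = 2 - 1*(-73) = 2 + 73 = 75)
Y = 0
-139*(Y + J) = -139*(0 + 75) = -139*75 = -10425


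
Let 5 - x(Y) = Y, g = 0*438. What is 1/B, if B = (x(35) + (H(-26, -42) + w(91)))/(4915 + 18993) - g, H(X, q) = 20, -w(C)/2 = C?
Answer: -5977/48 ≈ -124.52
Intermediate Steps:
w(C) = -2*C
g = 0
x(Y) = 5 - Y
B = -48/5977 (B = ((5 - 1*35) + (20 - 2*91))/(4915 + 18993) - 1*0 = ((5 - 35) + (20 - 182))/23908 + 0 = (-30 - 162)*(1/23908) + 0 = -192*1/23908 + 0 = -48/5977 + 0 = -48/5977 ≈ -0.0080308)
1/B = 1/(-48/5977) = -5977/48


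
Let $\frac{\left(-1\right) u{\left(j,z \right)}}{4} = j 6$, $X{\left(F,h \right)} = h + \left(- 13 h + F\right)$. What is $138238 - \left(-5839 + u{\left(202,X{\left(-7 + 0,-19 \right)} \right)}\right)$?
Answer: $148925$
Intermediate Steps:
$X{\left(F,h \right)} = F - 12 h$ ($X{\left(F,h \right)} = h + \left(F - 13 h\right) = F - 12 h$)
$u{\left(j,z \right)} = - 24 j$ ($u{\left(j,z \right)} = - 4 j 6 = - 4 \cdot 6 j = - 24 j$)
$138238 - \left(-5839 + u{\left(202,X{\left(-7 + 0,-19 \right)} \right)}\right) = 138238 + \left(5839 - \left(-24\right) 202\right) = 138238 + \left(5839 - -4848\right) = 138238 + \left(5839 + 4848\right) = 138238 + 10687 = 148925$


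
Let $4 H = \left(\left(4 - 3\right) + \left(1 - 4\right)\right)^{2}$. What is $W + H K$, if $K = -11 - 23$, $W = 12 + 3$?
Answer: $-19$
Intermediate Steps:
$H = 1$ ($H = \frac{\left(\left(4 - 3\right) + \left(1 - 4\right)\right)^{2}}{4} = \frac{\left(1 - 3\right)^{2}}{4} = \frac{\left(-2\right)^{2}}{4} = \frac{1}{4} \cdot 4 = 1$)
$W = 15$
$K = -34$ ($K = -11 - 23 = -34$)
$W + H K = 15 + 1 \left(-34\right) = 15 - 34 = -19$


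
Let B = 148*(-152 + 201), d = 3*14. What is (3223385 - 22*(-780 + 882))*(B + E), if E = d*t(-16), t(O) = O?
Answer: 21195107780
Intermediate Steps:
d = 42
E = -672 (E = 42*(-16) = -672)
B = 7252 (B = 148*49 = 7252)
(3223385 - 22*(-780 + 882))*(B + E) = (3223385 - 22*(-780 + 882))*(7252 - 672) = (3223385 - 22*102)*6580 = (3223385 - 2244)*6580 = 3221141*6580 = 21195107780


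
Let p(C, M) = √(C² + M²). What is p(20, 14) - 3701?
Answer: -3701 + 2*√149 ≈ -3676.6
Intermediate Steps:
p(20, 14) - 3701 = √(20² + 14²) - 3701 = √(400 + 196) - 3701 = √596 - 3701 = 2*√149 - 3701 = -3701 + 2*√149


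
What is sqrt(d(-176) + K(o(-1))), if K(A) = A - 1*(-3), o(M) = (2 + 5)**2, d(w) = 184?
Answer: 2*sqrt(59) ≈ 15.362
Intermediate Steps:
o(M) = 49 (o(M) = 7**2 = 49)
K(A) = 3 + A (K(A) = A + 3 = 3 + A)
sqrt(d(-176) + K(o(-1))) = sqrt(184 + (3 + 49)) = sqrt(184 + 52) = sqrt(236) = 2*sqrt(59)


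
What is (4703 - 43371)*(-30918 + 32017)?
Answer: -42496132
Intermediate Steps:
(4703 - 43371)*(-30918 + 32017) = -38668*1099 = -42496132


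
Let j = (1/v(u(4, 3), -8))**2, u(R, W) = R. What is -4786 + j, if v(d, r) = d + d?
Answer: -306303/64 ≈ -4786.0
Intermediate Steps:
v(d, r) = 2*d
j = 1/64 (j = (1/(2*4))**2 = (1/8)**2 = 1/64 ≈ 0.015625)
-4786 + j = -4786 + 1/64 = -306303/64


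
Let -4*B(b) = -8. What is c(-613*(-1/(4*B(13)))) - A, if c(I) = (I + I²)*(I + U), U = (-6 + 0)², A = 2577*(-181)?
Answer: 581802117/512 ≈ 1.1363e+6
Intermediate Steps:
B(b) = 2 (B(b) = -¼*(-8) = 2)
A = -466437
U = 36 (U = (-6)² = 36)
c(I) = (36 + I)*(I + I²) (c(I) = (I + I²)*(I + 36) = (I + I²)*(36 + I) = (36 + I)*(I + I²))
c(-613*(-1/(4*B(13)))) - A = (-613/(2*(-4)))*(36 + (-613/(2*(-4)))² + 37*(-613/(2*(-4)))) - 1*(-466437) = (-613/(-8))*(36 + (-613/(-8))² + 37*(-613/(-8))) + 466437 = (-613*(-⅛))*(36 + (-613*(-⅛))² + 37*(-613*(-⅛))) + 466437 = 613*(36 + (613/8)² + 37*(613/8))/8 + 466437 = 613*(36 + 375769/64 + 22681/8)/8 + 466437 = (613/8)*(559521/64) + 466437 = 342986373/512 + 466437 = 581802117/512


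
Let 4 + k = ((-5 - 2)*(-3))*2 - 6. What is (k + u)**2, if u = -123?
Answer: 8281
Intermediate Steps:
k = 32 (k = -4 + (((-5 - 2)*(-3))*2 - 6) = -4 + (-7*(-3)*2 - 6) = -4 + (21*2 - 6) = -4 + (42 - 6) = -4 + 36 = 32)
(k + u)**2 = (32 - 123)**2 = (-91)**2 = 8281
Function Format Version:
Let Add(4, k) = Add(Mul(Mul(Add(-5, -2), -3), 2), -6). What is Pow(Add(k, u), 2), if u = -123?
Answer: 8281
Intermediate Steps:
k = 32 (k = Add(-4, Add(Mul(Mul(Add(-5, -2), -3), 2), -6)) = Add(-4, Add(Mul(Mul(-7, -3), 2), -6)) = Add(-4, Add(Mul(21, 2), -6)) = Add(-4, Add(42, -6)) = Add(-4, 36) = 32)
Pow(Add(k, u), 2) = Pow(Add(32, -123), 2) = Pow(-91, 2) = 8281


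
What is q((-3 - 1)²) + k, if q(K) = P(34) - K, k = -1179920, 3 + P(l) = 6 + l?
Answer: -1179899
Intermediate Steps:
P(l) = 3 + l (P(l) = -3 + (6 + l) = 3 + l)
q(K) = 37 - K (q(K) = (3 + 34) - K = 37 - K)
q((-3 - 1)²) + k = (37 - (-3 - 1)²) - 1179920 = (37 - 1*(-4)²) - 1179920 = (37 - 1*16) - 1179920 = (37 - 16) - 1179920 = 21 - 1179920 = -1179899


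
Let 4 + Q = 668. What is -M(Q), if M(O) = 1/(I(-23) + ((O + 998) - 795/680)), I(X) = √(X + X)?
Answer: -30718728/51019462945 + 18496*I*√46/51019462945 ≈ -0.0006021 + 2.4588e-6*I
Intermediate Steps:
Q = 664 (Q = -4 + 668 = 664)
I(X) = √2*√X (I(X) = √(2*X) = √2*√X)
M(O) = 1/(135569/136 + O + I*√46) (M(O) = 1/(√2*√(-23) + ((O + 998) - 795/680)) = 1/(√2*(I*√23) + ((998 + O) - 795*1/680)) = 1/(I*√46 + ((998 + O) - 159/136)) = 1/(I*√46 + (135569/136 + O)) = 1/(135569/136 + O + I*√46))
-M(Q) = -136/(135569 + 136*664 + 136*I*√46) = -136/(135569 + 90304 + 136*I*√46) = -136/(225873 + 136*I*√46)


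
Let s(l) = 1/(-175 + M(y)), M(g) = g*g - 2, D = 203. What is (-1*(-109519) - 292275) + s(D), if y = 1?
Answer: -32165057/176 ≈ -1.8276e+5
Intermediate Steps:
M(g) = -2 + g² (M(g) = g² - 2 = -2 + g²)
s(l) = -1/176 (s(l) = 1/(-175 + (-2 + 1²)) = 1/(-175 + (-2 + 1)) = 1/(-175 - 1) = 1/(-176) = -1/176)
(-1*(-109519) - 292275) + s(D) = (-1*(-109519) - 292275) - 1/176 = (109519 - 292275) - 1/176 = -182756 - 1/176 = -32165057/176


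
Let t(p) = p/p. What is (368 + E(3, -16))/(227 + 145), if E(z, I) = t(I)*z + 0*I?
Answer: 371/372 ≈ 0.99731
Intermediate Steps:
t(p) = 1
E(z, I) = z (E(z, I) = 1*z + 0*I = z + 0 = z)
(368 + E(3, -16))/(227 + 145) = (368 + 3)/(227 + 145) = 371/372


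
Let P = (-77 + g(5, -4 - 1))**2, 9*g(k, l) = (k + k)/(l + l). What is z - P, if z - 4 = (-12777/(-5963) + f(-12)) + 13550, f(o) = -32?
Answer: 3660206035/483003 ≈ 7578.0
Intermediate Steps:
g(k, l) = k/(9*l) (g(k, l) = ((k + k)/(l + l))/9 = ((2*k)/((2*l)))/9 = ((2*k)*(1/(2*l)))/9 = (k/l)/9 = k/(9*l))
P = 481636/81 (P = (-77 + (1/9)*5/(-4 - 1))**2 = (-77 + (1/9)*5/(-5))**2 = (-77 + (1/9)*5*(-1/5))**2 = (-77 - 1/9)**2 = (-694/9)**2 = 481636/81 ≈ 5946.1)
z = 80644463/5963 (z = 4 + ((-12777/(-5963) - 32) + 13550) = 4 + ((-12777*(-1/5963) - 32) + 13550) = 4 + ((12777/5963 - 32) + 13550) = 4 + (-178039/5963 + 13550) = 4 + 80620611/5963 = 80644463/5963 ≈ 13524.)
z - P = 80644463/5963 - 1*481636/81 = 80644463/5963 - 481636/81 = 3660206035/483003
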